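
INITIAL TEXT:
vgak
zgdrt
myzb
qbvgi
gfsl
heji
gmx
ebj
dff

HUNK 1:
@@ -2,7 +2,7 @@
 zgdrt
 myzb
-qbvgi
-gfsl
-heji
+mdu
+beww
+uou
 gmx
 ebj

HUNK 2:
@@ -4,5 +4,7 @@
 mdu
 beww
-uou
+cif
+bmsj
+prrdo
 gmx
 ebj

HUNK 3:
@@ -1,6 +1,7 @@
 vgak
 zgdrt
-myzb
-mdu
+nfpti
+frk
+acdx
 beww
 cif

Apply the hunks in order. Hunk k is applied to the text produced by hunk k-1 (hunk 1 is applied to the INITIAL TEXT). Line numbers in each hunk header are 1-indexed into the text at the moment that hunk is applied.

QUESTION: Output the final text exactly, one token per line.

Hunk 1: at line 2 remove [qbvgi,gfsl,heji] add [mdu,beww,uou] -> 9 lines: vgak zgdrt myzb mdu beww uou gmx ebj dff
Hunk 2: at line 4 remove [uou] add [cif,bmsj,prrdo] -> 11 lines: vgak zgdrt myzb mdu beww cif bmsj prrdo gmx ebj dff
Hunk 3: at line 1 remove [myzb,mdu] add [nfpti,frk,acdx] -> 12 lines: vgak zgdrt nfpti frk acdx beww cif bmsj prrdo gmx ebj dff

Answer: vgak
zgdrt
nfpti
frk
acdx
beww
cif
bmsj
prrdo
gmx
ebj
dff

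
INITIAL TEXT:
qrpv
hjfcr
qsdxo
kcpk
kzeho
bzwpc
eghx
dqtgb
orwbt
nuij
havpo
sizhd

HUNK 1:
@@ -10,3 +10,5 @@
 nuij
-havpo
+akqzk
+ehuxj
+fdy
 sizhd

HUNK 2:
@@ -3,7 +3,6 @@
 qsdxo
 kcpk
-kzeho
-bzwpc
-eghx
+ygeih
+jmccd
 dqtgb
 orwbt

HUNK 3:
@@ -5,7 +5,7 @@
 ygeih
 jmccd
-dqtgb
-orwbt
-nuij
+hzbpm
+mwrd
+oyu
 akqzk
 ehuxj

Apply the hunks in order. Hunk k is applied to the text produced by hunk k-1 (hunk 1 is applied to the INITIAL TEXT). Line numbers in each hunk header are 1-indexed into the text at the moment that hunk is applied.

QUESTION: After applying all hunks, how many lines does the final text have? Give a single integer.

Hunk 1: at line 10 remove [havpo] add [akqzk,ehuxj,fdy] -> 14 lines: qrpv hjfcr qsdxo kcpk kzeho bzwpc eghx dqtgb orwbt nuij akqzk ehuxj fdy sizhd
Hunk 2: at line 3 remove [kzeho,bzwpc,eghx] add [ygeih,jmccd] -> 13 lines: qrpv hjfcr qsdxo kcpk ygeih jmccd dqtgb orwbt nuij akqzk ehuxj fdy sizhd
Hunk 3: at line 5 remove [dqtgb,orwbt,nuij] add [hzbpm,mwrd,oyu] -> 13 lines: qrpv hjfcr qsdxo kcpk ygeih jmccd hzbpm mwrd oyu akqzk ehuxj fdy sizhd
Final line count: 13

Answer: 13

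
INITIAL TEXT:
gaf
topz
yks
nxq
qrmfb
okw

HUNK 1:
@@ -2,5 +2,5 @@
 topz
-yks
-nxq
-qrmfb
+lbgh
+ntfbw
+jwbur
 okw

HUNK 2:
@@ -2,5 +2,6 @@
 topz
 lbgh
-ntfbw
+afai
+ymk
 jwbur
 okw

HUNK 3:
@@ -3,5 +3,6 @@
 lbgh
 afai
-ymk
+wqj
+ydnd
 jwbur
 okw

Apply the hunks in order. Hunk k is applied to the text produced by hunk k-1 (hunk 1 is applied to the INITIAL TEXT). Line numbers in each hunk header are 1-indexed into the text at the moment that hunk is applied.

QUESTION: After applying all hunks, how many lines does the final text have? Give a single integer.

Answer: 8

Derivation:
Hunk 1: at line 2 remove [yks,nxq,qrmfb] add [lbgh,ntfbw,jwbur] -> 6 lines: gaf topz lbgh ntfbw jwbur okw
Hunk 2: at line 2 remove [ntfbw] add [afai,ymk] -> 7 lines: gaf topz lbgh afai ymk jwbur okw
Hunk 3: at line 3 remove [ymk] add [wqj,ydnd] -> 8 lines: gaf topz lbgh afai wqj ydnd jwbur okw
Final line count: 8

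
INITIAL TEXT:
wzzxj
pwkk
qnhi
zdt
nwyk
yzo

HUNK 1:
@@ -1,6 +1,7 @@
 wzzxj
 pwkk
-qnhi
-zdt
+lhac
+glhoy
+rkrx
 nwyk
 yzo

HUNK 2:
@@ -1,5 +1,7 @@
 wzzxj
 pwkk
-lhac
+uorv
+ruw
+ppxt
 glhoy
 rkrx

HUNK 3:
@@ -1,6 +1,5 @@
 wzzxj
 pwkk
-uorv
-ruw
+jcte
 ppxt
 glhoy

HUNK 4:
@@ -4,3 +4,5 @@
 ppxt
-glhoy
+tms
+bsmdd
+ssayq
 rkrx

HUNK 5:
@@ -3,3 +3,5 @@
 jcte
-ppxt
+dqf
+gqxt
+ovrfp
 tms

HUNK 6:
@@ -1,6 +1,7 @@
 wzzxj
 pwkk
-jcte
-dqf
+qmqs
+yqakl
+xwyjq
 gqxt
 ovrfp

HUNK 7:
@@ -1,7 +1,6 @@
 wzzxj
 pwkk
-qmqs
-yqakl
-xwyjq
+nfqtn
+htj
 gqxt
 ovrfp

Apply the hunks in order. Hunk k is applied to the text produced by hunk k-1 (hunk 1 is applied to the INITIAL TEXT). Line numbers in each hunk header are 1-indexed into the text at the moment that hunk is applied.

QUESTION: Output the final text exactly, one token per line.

Answer: wzzxj
pwkk
nfqtn
htj
gqxt
ovrfp
tms
bsmdd
ssayq
rkrx
nwyk
yzo

Derivation:
Hunk 1: at line 1 remove [qnhi,zdt] add [lhac,glhoy,rkrx] -> 7 lines: wzzxj pwkk lhac glhoy rkrx nwyk yzo
Hunk 2: at line 1 remove [lhac] add [uorv,ruw,ppxt] -> 9 lines: wzzxj pwkk uorv ruw ppxt glhoy rkrx nwyk yzo
Hunk 3: at line 1 remove [uorv,ruw] add [jcte] -> 8 lines: wzzxj pwkk jcte ppxt glhoy rkrx nwyk yzo
Hunk 4: at line 4 remove [glhoy] add [tms,bsmdd,ssayq] -> 10 lines: wzzxj pwkk jcte ppxt tms bsmdd ssayq rkrx nwyk yzo
Hunk 5: at line 3 remove [ppxt] add [dqf,gqxt,ovrfp] -> 12 lines: wzzxj pwkk jcte dqf gqxt ovrfp tms bsmdd ssayq rkrx nwyk yzo
Hunk 6: at line 1 remove [jcte,dqf] add [qmqs,yqakl,xwyjq] -> 13 lines: wzzxj pwkk qmqs yqakl xwyjq gqxt ovrfp tms bsmdd ssayq rkrx nwyk yzo
Hunk 7: at line 1 remove [qmqs,yqakl,xwyjq] add [nfqtn,htj] -> 12 lines: wzzxj pwkk nfqtn htj gqxt ovrfp tms bsmdd ssayq rkrx nwyk yzo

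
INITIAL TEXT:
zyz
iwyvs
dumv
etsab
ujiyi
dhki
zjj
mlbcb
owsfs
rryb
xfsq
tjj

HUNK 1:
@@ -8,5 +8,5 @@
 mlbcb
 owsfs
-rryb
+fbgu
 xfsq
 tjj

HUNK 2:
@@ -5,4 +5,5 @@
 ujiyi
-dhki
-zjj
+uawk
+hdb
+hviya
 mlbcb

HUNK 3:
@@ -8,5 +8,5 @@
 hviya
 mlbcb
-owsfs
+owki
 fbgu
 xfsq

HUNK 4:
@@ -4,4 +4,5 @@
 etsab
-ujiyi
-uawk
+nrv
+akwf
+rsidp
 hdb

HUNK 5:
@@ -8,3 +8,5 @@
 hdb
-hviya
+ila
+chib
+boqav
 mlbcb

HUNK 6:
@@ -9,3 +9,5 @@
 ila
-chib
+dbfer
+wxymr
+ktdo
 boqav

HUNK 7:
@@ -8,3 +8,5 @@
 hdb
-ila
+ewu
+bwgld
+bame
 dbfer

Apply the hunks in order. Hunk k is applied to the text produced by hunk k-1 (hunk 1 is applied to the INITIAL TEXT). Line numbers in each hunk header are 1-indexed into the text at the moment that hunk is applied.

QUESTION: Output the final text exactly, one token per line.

Answer: zyz
iwyvs
dumv
etsab
nrv
akwf
rsidp
hdb
ewu
bwgld
bame
dbfer
wxymr
ktdo
boqav
mlbcb
owki
fbgu
xfsq
tjj

Derivation:
Hunk 1: at line 8 remove [rryb] add [fbgu] -> 12 lines: zyz iwyvs dumv etsab ujiyi dhki zjj mlbcb owsfs fbgu xfsq tjj
Hunk 2: at line 5 remove [dhki,zjj] add [uawk,hdb,hviya] -> 13 lines: zyz iwyvs dumv etsab ujiyi uawk hdb hviya mlbcb owsfs fbgu xfsq tjj
Hunk 3: at line 8 remove [owsfs] add [owki] -> 13 lines: zyz iwyvs dumv etsab ujiyi uawk hdb hviya mlbcb owki fbgu xfsq tjj
Hunk 4: at line 4 remove [ujiyi,uawk] add [nrv,akwf,rsidp] -> 14 lines: zyz iwyvs dumv etsab nrv akwf rsidp hdb hviya mlbcb owki fbgu xfsq tjj
Hunk 5: at line 8 remove [hviya] add [ila,chib,boqav] -> 16 lines: zyz iwyvs dumv etsab nrv akwf rsidp hdb ila chib boqav mlbcb owki fbgu xfsq tjj
Hunk 6: at line 9 remove [chib] add [dbfer,wxymr,ktdo] -> 18 lines: zyz iwyvs dumv etsab nrv akwf rsidp hdb ila dbfer wxymr ktdo boqav mlbcb owki fbgu xfsq tjj
Hunk 7: at line 8 remove [ila] add [ewu,bwgld,bame] -> 20 lines: zyz iwyvs dumv etsab nrv akwf rsidp hdb ewu bwgld bame dbfer wxymr ktdo boqav mlbcb owki fbgu xfsq tjj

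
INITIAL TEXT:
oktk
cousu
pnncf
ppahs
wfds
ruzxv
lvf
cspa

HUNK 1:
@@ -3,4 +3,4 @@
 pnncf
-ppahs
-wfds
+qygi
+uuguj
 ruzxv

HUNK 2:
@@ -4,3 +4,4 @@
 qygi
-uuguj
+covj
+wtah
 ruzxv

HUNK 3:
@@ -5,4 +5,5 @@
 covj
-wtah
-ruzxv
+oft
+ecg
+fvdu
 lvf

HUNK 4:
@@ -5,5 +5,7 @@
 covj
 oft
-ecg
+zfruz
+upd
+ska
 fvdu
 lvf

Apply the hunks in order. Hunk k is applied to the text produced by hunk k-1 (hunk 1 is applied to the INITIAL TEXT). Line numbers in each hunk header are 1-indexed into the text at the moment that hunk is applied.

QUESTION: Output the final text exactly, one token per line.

Hunk 1: at line 3 remove [ppahs,wfds] add [qygi,uuguj] -> 8 lines: oktk cousu pnncf qygi uuguj ruzxv lvf cspa
Hunk 2: at line 4 remove [uuguj] add [covj,wtah] -> 9 lines: oktk cousu pnncf qygi covj wtah ruzxv lvf cspa
Hunk 3: at line 5 remove [wtah,ruzxv] add [oft,ecg,fvdu] -> 10 lines: oktk cousu pnncf qygi covj oft ecg fvdu lvf cspa
Hunk 4: at line 5 remove [ecg] add [zfruz,upd,ska] -> 12 lines: oktk cousu pnncf qygi covj oft zfruz upd ska fvdu lvf cspa

Answer: oktk
cousu
pnncf
qygi
covj
oft
zfruz
upd
ska
fvdu
lvf
cspa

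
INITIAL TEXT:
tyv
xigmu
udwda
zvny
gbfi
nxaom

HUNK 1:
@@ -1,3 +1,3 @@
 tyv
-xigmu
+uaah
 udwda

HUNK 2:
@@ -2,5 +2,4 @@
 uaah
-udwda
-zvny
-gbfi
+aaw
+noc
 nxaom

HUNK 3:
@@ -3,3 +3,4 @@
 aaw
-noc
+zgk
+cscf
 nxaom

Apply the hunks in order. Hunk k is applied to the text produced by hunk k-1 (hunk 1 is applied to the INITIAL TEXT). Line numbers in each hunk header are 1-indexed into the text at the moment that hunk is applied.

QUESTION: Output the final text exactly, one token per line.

Hunk 1: at line 1 remove [xigmu] add [uaah] -> 6 lines: tyv uaah udwda zvny gbfi nxaom
Hunk 2: at line 2 remove [udwda,zvny,gbfi] add [aaw,noc] -> 5 lines: tyv uaah aaw noc nxaom
Hunk 3: at line 3 remove [noc] add [zgk,cscf] -> 6 lines: tyv uaah aaw zgk cscf nxaom

Answer: tyv
uaah
aaw
zgk
cscf
nxaom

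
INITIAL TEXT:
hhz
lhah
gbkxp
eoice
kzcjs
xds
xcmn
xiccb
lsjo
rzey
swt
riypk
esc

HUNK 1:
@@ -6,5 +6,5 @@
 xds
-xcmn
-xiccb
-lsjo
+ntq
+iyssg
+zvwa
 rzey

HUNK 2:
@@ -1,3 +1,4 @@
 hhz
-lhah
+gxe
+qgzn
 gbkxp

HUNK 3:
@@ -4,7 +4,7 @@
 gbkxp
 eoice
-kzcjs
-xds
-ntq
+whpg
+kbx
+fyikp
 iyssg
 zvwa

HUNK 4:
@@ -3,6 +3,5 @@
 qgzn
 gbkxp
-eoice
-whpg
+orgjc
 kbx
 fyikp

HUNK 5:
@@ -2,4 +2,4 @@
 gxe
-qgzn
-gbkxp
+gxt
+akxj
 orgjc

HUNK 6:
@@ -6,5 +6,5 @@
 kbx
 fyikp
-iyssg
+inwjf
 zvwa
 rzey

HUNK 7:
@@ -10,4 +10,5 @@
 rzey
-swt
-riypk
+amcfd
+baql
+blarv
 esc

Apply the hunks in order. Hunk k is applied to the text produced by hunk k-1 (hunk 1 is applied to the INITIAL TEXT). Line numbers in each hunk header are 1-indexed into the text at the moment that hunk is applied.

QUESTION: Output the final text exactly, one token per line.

Hunk 1: at line 6 remove [xcmn,xiccb,lsjo] add [ntq,iyssg,zvwa] -> 13 lines: hhz lhah gbkxp eoice kzcjs xds ntq iyssg zvwa rzey swt riypk esc
Hunk 2: at line 1 remove [lhah] add [gxe,qgzn] -> 14 lines: hhz gxe qgzn gbkxp eoice kzcjs xds ntq iyssg zvwa rzey swt riypk esc
Hunk 3: at line 4 remove [kzcjs,xds,ntq] add [whpg,kbx,fyikp] -> 14 lines: hhz gxe qgzn gbkxp eoice whpg kbx fyikp iyssg zvwa rzey swt riypk esc
Hunk 4: at line 3 remove [eoice,whpg] add [orgjc] -> 13 lines: hhz gxe qgzn gbkxp orgjc kbx fyikp iyssg zvwa rzey swt riypk esc
Hunk 5: at line 2 remove [qgzn,gbkxp] add [gxt,akxj] -> 13 lines: hhz gxe gxt akxj orgjc kbx fyikp iyssg zvwa rzey swt riypk esc
Hunk 6: at line 6 remove [iyssg] add [inwjf] -> 13 lines: hhz gxe gxt akxj orgjc kbx fyikp inwjf zvwa rzey swt riypk esc
Hunk 7: at line 10 remove [swt,riypk] add [amcfd,baql,blarv] -> 14 lines: hhz gxe gxt akxj orgjc kbx fyikp inwjf zvwa rzey amcfd baql blarv esc

Answer: hhz
gxe
gxt
akxj
orgjc
kbx
fyikp
inwjf
zvwa
rzey
amcfd
baql
blarv
esc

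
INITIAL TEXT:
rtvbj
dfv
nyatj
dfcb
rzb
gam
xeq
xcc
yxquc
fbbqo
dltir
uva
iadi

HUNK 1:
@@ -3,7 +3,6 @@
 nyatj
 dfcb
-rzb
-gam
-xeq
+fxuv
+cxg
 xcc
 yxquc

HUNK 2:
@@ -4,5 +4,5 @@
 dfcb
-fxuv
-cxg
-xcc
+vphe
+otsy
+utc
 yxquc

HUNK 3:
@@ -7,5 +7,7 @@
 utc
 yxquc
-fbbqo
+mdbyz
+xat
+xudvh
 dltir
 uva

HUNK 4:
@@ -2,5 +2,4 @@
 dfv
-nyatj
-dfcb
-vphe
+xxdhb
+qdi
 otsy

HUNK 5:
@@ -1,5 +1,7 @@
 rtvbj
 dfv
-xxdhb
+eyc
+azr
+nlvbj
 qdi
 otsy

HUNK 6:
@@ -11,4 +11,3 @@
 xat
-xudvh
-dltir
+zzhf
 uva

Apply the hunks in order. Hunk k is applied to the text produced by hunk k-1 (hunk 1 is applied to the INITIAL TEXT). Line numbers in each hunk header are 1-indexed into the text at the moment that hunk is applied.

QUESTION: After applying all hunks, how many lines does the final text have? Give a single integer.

Answer: 14

Derivation:
Hunk 1: at line 3 remove [rzb,gam,xeq] add [fxuv,cxg] -> 12 lines: rtvbj dfv nyatj dfcb fxuv cxg xcc yxquc fbbqo dltir uva iadi
Hunk 2: at line 4 remove [fxuv,cxg,xcc] add [vphe,otsy,utc] -> 12 lines: rtvbj dfv nyatj dfcb vphe otsy utc yxquc fbbqo dltir uva iadi
Hunk 3: at line 7 remove [fbbqo] add [mdbyz,xat,xudvh] -> 14 lines: rtvbj dfv nyatj dfcb vphe otsy utc yxquc mdbyz xat xudvh dltir uva iadi
Hunk 4: at line 2 remove [nyatj,dfcb,vphe] add [xxdhb,qdi] -> 13 lines: rtvbj dfv xxdhb qdi otsy utc yxquc mdbyz xat xudvh dltir uva iadi
Hunk 5: at line 1 remove [xxdhb] add [eyc,azr,nlvbj] -> 15 lines: rtvbj dfv eyc azr nlvbj qdi otsy utc yxquc mdbyz xat xudvh dltir uva iadi
Hunk 6: at line 11 remove [xudvh,dltir] add [zzhf] -> 14 lines: rtvbj dfv eyc azr nlvbj qdi otsy utc yxquc mdbyz xat zzhf uva iadi
Final line count: 14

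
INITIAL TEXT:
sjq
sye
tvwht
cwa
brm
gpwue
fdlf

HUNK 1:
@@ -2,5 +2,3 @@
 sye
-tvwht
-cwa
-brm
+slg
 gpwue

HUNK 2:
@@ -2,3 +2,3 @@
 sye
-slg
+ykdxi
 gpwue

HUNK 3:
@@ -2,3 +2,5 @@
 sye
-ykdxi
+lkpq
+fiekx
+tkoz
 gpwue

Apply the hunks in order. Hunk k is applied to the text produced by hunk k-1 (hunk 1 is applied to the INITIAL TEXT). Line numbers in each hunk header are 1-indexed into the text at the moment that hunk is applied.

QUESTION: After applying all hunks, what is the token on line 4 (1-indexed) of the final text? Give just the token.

Hunk 1: at line 2 remove [tvwht,cwa,brm] add [slg] -> 5 lines: sjq sye slg gpwue fdlf
Hunk 2: at line 2 remove [slg] add [ykdxi] -> 5 lines: sjq sye ykdxi gpwue fdlf
Hunk 3: at line 2 remove [ykdxi] add [lkpq,fiekx,tkoz] -> 7 lines: sjq sye lkpq fiekx tkoz gpwue fdlf
Final line 4: fiekx

Answer: fiekx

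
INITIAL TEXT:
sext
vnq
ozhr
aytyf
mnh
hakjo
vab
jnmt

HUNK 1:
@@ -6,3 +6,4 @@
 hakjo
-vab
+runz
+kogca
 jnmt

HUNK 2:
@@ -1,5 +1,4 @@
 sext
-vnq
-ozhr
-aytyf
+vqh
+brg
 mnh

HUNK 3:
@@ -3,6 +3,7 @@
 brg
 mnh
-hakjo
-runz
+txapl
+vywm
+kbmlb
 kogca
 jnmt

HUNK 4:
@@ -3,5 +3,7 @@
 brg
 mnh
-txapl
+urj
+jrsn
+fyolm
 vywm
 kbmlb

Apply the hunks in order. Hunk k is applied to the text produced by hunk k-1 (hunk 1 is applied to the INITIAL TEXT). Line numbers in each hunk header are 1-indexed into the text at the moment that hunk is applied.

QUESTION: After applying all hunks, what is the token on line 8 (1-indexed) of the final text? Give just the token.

Hunk 1: at line 6 remove [vab] add [runz,kogca] -> 9 lines: sext vnq ozhr aytyf mnh hakjo runz kogca jnmt
Hunk 2: at line 1 remove [vnq,ozhr,aytyf] add [vqh,brg] -> 8 lines: sext vqh brg mnh hakjo runz kogca jnmt
Hunk 3: at line 3 remove [hakjo,runz] add [txapl,vywm,kbmlb] -> 9 lines: sext vqh brg mnh txapl vywm kbmlb kogca jnmt
Hunk 4: at line 3 remove [txapl] add [urj,jrsn,fyolm] -> 11 lines: sext vqh brg mnh urj jrsn fyolm vywm kbmlb kogca jnmt
Final line 8: vywm

Answer: vywm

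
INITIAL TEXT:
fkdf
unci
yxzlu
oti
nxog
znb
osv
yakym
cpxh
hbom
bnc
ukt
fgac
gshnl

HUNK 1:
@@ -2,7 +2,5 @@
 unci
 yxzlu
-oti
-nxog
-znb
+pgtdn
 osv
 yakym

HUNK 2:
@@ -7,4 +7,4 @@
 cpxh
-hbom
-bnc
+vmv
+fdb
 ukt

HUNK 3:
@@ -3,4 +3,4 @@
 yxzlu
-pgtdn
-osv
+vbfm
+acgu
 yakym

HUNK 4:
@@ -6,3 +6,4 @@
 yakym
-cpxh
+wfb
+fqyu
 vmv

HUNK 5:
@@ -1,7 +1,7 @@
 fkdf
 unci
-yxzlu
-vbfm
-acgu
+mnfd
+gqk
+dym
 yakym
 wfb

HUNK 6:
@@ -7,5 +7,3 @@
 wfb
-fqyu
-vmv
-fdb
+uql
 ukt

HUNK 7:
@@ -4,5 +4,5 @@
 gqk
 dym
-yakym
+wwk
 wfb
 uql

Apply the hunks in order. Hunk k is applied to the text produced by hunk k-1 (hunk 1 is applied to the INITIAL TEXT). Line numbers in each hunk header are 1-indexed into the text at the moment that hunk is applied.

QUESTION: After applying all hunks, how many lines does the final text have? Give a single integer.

Hunk 1: at line 2 remove [oti,nxog,znb] add [pgtdn] -> 12 lines: fkdf unci yxzlu pgtdn osv yakym cpxh hbom bnc ukt fgac gshnl
Hunk 2: at line 7 remove [hbom,bnc] add [vmv,fdb] -> 12 lines: fkdf unci yxzlu pgtdn osv yakym cpxh vmv fdb ukt fgac gshnl
Hunk 3: at line 3 remove [pgtdn,osv] add [vbfm,acgu] -> 12 lines: fkdf unci yxzlu vbfm acgu yakym cpxh vmv fdb ukt fgac gshnl
Hunk 4: at line 6 remove [cpxh] add [wfb,fqyu] -> 13 lines: fkdf unci yxzlu vbfm acgu yakym wfb fqyu vmv fdb ukt fgac gshnl
Hunk 5: at line 1 remove [yxzlu,vbfm,acgu] add [mnfd,gqk,dym] -> 13 lines: fkdf unci mnfd gqk dym yakym wfb fqyu vmv fdb ukt fgac gshnl
Hunk 6: at line 7 remove [fqyu,vmv,fdb] add [uql] -> 11 lines: fkdf unci mnfd gqk dym yakym wfb uql ukt fgac gshnl
Hunk 7: at line 4 remove [yakym] add [wwk] -> 11 lines: fkdf unci mnfd gqk dym wwk wfb uql ukt fgac gshnl
Final line count: 11

Answer: 11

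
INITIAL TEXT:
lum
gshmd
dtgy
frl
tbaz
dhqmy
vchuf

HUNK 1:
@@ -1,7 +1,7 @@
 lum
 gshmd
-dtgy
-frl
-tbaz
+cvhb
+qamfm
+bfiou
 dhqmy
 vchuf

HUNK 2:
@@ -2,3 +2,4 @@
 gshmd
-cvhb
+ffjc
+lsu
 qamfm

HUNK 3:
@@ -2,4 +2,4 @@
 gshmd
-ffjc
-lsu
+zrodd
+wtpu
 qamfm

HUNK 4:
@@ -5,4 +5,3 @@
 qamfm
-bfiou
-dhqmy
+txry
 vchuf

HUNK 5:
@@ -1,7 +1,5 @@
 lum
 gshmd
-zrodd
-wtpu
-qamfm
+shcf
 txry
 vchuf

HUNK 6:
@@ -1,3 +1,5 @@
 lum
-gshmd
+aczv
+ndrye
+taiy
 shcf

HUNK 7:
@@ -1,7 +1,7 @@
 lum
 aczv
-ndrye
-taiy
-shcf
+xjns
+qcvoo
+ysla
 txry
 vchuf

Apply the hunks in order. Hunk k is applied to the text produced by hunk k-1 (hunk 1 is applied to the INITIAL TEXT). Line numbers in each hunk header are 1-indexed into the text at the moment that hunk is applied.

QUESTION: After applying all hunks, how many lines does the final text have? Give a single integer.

Hunk 1: at line 1 remove [dtgy,frl,tbaz] add [cvhb,qamfm,bfiou] -> 7 lines: lum gshmd cvhb qamfm bfiou dhqmy vchuf
Hunk 2: at line 2 remove [cvhb] add [ffjc,lsu] -> 8 lines: lum gshmd ffjc lsu qamfm bfiou dhqmy vchuf
Hunk 3: at line 2 remove [ffjc,lsu] add [zrodd,wtpu] -> 8 lines: lum gshmd zrodd wtpu qamfm bfiou dhqmy vchuf
Hunk 4: at line 5 remove [bfiou,dhqmy] add [txry] -> 7 lines: lum gshmd zrodd wtpu qamfm txry vchuf
Hunk 5: at line 1 remove [zrodd,wtpu,qamfm] add [shcf] -> 5 lines: lum gshmd shcf txry vchuf
Hunk 6: at line 1 remove [gshmd] add [aczv,ndrye,taiy] -> 7 lines: lum aczv ndrye taiy shcf txry vchuf
Hunk 7: at line 1 remove [ndrye,taiy,shcf] add [xjns,qcvoo,ysla] -> 7 lines: lum aczv xjns qcvoo ysla txry vchuf
Final line count: 7

Answer: 7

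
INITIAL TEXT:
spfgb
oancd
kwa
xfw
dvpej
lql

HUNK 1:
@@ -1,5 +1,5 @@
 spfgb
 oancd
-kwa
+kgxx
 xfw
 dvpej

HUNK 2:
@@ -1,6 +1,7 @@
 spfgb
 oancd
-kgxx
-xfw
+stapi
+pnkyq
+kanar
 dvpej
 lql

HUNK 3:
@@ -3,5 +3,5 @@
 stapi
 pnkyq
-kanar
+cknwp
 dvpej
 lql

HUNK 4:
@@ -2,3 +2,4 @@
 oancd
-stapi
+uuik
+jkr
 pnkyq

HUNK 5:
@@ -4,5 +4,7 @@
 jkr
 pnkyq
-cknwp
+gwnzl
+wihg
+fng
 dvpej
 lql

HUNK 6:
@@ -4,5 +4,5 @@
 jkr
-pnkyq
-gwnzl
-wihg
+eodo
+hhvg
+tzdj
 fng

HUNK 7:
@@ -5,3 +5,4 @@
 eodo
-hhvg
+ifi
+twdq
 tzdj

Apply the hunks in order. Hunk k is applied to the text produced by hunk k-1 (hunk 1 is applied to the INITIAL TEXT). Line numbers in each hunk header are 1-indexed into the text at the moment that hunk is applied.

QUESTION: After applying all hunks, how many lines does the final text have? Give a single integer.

Hunk 1: at line 1 remove [kwa] add [kgxx] -> 6 lines: spfgb oancd kgxx xfw dvpej lql
Hunk 2: at line 1 remove [kgxx,xfw] add [stapi,pnkyq,kanar] -> 7 lines: spfgb oancd stapi pnkyq kanar dvpej lql
Hunk 3: at line 3 remove [kanar] add [cknwp] -> 7 lines: spfgb oancd stapi pnkyq cknwp dvpej lql
Hunk 4: at line 2 remove [stapi] add [uuik,jkr] -> 8 lines: spfgb oancd uuik jkr pnkyq cknwp dvpej lql
Hunk 5: at line 4 remove [cknwp] add [gwnzl,wihg,fng] -> 10 lines: spfgb oancd uuik jkr pnkyq gwnzl wihg fng dvpej lql
Hunk 6: at line 4 remove [pnkyq,gwnzl,wihg] add [eodo,hhvg,tzdj] -> 10 lines: spfgb oancd uuik jkr eodo hhvg tzdj fng dvpej lql
Hunk 7: at line 5 remove [hhvg] add [ifi,twdq] -> 11 lines: spfgb oancd uuik jkr eodo ifi twdq tzdj fng dvpej lql
Final line count: 11

Answer: 11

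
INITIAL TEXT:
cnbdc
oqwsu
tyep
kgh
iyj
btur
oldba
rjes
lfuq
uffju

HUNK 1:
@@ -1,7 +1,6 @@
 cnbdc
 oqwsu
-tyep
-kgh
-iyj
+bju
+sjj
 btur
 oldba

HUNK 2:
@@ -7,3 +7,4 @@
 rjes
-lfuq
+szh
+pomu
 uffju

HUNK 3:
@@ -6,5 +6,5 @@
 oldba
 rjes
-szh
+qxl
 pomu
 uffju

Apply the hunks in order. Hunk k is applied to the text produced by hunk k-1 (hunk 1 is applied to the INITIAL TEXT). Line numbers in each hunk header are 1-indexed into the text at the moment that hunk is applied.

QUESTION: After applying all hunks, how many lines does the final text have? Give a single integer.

Hunk 1: at line 1 remove [tyep,kgh,iyj] add [bju,sjj] -> 9 lines: cnbdc oqwsu bju sjj btur oldba rjes lfuq uffju
Hunk 2: at line 7 remove [lfuq] add [szh,pomu] -> 10 lines: cnbdc oqwsu bju sjj btur oldba rjes szh pomu uffju
Hunk 3: at line 6 remove [szh] add [qxl] -> 10 lines: cnbdc oqwsu bju sjj btur oldba rjes qxl pomu uffju
Final line count: 10

Answer: 10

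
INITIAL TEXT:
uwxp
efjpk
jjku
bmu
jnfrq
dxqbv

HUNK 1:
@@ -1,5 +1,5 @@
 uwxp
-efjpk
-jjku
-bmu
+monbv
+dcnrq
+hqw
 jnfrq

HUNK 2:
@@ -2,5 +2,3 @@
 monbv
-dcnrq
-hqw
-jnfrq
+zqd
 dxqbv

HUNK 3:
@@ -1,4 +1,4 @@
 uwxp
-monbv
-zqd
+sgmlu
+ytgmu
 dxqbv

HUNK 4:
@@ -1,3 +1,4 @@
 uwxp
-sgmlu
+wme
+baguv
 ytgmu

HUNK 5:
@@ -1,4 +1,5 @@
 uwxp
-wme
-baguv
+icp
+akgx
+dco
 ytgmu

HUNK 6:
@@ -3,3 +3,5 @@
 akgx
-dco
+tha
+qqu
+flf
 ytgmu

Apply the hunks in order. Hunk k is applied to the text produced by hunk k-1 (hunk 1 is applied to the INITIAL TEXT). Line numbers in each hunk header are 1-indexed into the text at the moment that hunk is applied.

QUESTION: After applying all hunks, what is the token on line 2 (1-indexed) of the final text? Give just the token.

Answer: icp

Derivation:
Hunk 1: at line 1 remove [efjpk,jjku,bmu] add [monbv,dcnrq,hqw] -> 6 lines: uwxp monbv dcnrq hqw jnfrq dxqbv
Hunk 2: at line 2 remove [dcnrq,hqw,jnfrq] add [zqd] -> 4 lines: uwxp monbv zqd dxqbv
Hunk 3: at line 1 remove [monbv,zqd] add [sgmlu,ytgmu] -> 4 lines: uwxp sgmlu ytgmu dxqbv
Hunk 4: at line 1 remove [sgmlu] add [wme,baguv] -> 5 lines: uwxp wme baguv ytgmu dxqbv
Hunk 5: at line 1 remove [wme,baguv] add [icp,akgx,dco] -> 6 lines: uwxp icp akgx dco ytgmu dxqbv
Hunk 6: at line 3 remove [dco] add [tha,qqu,flf] -> 8 lines: uwxp icp akgx tha qqu flf ytgmu dxqbv
Final line 2: icp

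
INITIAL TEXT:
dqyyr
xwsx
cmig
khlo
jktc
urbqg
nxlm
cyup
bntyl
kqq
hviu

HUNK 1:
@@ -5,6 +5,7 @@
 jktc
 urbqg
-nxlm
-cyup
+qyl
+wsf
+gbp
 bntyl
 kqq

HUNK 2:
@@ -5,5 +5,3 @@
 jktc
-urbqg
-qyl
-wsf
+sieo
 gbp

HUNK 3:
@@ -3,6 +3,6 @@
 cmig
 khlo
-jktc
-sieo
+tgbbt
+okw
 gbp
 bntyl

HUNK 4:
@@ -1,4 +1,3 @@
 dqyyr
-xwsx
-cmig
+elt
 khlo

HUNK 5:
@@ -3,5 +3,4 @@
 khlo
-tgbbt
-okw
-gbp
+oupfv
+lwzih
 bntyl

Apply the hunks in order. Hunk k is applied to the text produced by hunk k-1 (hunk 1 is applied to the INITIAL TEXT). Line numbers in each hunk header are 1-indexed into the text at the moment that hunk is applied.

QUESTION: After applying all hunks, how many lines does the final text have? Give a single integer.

Answer: 8

Derivation:
Hunk 1: at line 5 remove [nxlm,cyup] add [qyl,wsf,gbp] -> 12 lines: dqyyr xwsx cmig khlo jktc urbqg qyl wsf gbp bntyl kqq hviu
Hunk 2: at line 5 remove [urbqg,qyl,wsf] add [sieo] -> 10 lines: dqyyr xwsx cmig khlo jktc sieo gbp bntyl kqq hviu
Hunk 3: at line 3 remove [jktc,sieo] add [tgbbt,okw] -> 10 lines: dqyyr xwsx cmig khlo tgbbt okw gbp bntyl kqq hviu
Hunk 4: at line 1 remove [xwsx,cmig] add [elt] -> 9 lines: dqyyr elt khlo tgbbt okw gbp bntyl kqq hviu
Hunk 5: at line 3 remove [tgbbt,okw,gbp] add [oupfv,lwzih] -> 8 lines: dqyyr elt khlo oupfv lwzih bntyl kqq hviu
Final line count: 8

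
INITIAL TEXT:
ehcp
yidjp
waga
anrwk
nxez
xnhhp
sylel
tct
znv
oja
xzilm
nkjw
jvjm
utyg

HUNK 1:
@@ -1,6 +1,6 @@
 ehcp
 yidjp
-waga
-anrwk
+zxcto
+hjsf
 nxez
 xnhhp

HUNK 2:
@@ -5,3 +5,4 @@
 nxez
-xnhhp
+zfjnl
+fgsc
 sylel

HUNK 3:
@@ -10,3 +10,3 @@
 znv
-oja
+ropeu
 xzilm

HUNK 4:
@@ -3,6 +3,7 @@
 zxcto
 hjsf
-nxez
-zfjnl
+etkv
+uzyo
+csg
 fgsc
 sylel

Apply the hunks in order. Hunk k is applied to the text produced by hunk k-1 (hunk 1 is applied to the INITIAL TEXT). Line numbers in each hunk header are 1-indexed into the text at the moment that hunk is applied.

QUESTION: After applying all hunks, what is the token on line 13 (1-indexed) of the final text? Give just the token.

Hunk 1: at line 1 remove [waga,anrwk] add [zxcto,hjsf] -> 14 lines: ehcp yidjp zxcto hjsf nxez xnhhp sylel tct znv oja xzilm nkjw jvjm utyg
Hunk 2: at line 5 remove [xnhhp] add [zfjnl,fgsc] -> 15 lines: ehcp yidjp zxcto hjsf nxez zfjnl fgsc sylel tct znv oja xzilm nkjw jvjm utyg
Hunk 3: at line 10 remove [oja] add [ropeu] -> 15 lines: ehcp yidjp zxcto hjsf nxez zfjnl fgsc sylel tct znv ropeu xzilm nkjw jvjm utyg
Hunk 4: at line 3 remove [nxez,zfjnl] add [etkv,uzyo,csg] -> 16 lines: ehcp yidjp zxcto hjsf etkv uzyo csg fgsc sylel tct znv ropeu xzilm nkjw jvjm utyg
Final line 13: xzilm

Answer: xzilm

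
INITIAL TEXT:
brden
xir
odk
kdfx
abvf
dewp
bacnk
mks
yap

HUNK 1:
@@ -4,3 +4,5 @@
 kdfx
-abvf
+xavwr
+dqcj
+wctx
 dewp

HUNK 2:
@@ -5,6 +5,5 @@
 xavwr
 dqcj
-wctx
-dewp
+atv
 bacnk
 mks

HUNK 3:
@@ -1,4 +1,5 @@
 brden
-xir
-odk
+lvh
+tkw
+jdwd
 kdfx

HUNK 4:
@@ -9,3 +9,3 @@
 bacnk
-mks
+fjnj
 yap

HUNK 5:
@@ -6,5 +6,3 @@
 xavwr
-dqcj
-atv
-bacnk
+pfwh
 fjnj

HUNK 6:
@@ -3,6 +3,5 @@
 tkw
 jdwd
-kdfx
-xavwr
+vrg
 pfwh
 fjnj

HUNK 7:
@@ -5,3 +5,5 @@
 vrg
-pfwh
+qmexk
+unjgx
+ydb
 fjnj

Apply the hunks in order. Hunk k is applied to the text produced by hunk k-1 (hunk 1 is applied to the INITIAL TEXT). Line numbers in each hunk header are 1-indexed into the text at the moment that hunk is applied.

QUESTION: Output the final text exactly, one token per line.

Answer: brden
lvh
tkw
jdwd
vrg
qmexk
unjgx
ydb
fjnj
yap

Derivation:
Hunk 1: at line 4 remove [abvf] add [xavwr,dqcj,wctx] -> 11 lines: brden xir odk kdfx xavwr dqcj wctx dewp bacnk mks yap
Hunk 2: at line 5 remove [wctx,dewp] add [atv] -> 10 lines: brden xir odk kdfx xavwr dqcj atv bacnk mks yap
Hunk 3: at line 1 remove [xir,odk] add [lvh,tkw,jdwd] -> 11 lines: brden lvh tkw jdwd kdfx xavwr dqcj atv bacnk mks yap
Hunk 4: at line 9 remove [mks] add [fjnj] -> 11 lines: brden lvh tkw jdwd kdfx xavwr dqcj atv bacnk fjnj yap
Hunk 5: at line 6 remove [dqcj,atv,bacnk] add [pfwh] -> 9 lines: brden lvh tkw jdwd kdfx xavwr pfwh fjnj yap
Hunk 6: at line 3 remove [kdfx,xavwr] add [vrg] -> 8 lines: brden lvh tkw jdwd vrg pfwh fjnj yap
Hunk 7: at line 5 remove [pfwh] add [qmexk,unjgx,ydb] -> 10 lines: brden lvh tkw jdwd vrg qmexk unjgx ydb fjnj yap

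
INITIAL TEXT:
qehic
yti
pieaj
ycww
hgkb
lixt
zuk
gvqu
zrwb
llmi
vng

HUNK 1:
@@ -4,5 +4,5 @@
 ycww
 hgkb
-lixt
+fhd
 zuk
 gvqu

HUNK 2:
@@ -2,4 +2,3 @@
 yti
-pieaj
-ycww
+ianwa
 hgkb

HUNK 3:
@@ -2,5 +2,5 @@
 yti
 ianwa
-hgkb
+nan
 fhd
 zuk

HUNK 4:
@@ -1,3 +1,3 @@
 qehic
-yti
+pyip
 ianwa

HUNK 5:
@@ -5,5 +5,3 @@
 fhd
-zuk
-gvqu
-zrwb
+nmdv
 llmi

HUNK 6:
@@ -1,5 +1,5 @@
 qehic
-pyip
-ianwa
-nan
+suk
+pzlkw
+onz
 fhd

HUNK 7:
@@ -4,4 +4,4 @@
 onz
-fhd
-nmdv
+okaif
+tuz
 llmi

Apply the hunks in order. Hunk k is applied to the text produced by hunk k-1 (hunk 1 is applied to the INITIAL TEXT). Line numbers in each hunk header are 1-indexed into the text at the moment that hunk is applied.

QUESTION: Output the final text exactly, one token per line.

Hunk 1: at line 4 remove [lixt] add [fhd] -> 11 lines: qehic yti pieaj ycww hgkb fhd zuk gvqu zrwb llmi vng
Hunk 2: at line 2 remove [pieaj,ycww] add [ianwa] -> 10 lines: qehic yti ianwa hgkb fhd zuk gvqu zrwb llmi vng
Hunk 3: at line 2 remove [hgkb] add [nan] -> 10 lines: qehic yti ianwa nan fhd zuk gvqu zrwb llmi vng
Hunk 4: at line 1 remove [yti] add [pyip] -> 10 lines: qehic pyip ianwa nan fhd zuk gvqu zrwb llmi vng
Hunk 5: at line 5 remove [zuk,gvqu,zrwb] add [nmdv] -> 8 lines: qehic pyip ianwa nan fhd nmdv llmi vng
Hunk 6: at line 1 remove [pyip,ianwa,nan] add [suk,pzlkw,onz] -> 8 lines: qehic suk pzlkw onz fhd nmdv llmi vng
Hunk 7: at line 4 remove [fhd,nmdv] add [okaif,tuz] -> 8 lines: qehic suk pzlkw onz okaif tuz llmi vng

Answer: qehic
suk
pzlkw
onz
okaif
tuz
llmi
vng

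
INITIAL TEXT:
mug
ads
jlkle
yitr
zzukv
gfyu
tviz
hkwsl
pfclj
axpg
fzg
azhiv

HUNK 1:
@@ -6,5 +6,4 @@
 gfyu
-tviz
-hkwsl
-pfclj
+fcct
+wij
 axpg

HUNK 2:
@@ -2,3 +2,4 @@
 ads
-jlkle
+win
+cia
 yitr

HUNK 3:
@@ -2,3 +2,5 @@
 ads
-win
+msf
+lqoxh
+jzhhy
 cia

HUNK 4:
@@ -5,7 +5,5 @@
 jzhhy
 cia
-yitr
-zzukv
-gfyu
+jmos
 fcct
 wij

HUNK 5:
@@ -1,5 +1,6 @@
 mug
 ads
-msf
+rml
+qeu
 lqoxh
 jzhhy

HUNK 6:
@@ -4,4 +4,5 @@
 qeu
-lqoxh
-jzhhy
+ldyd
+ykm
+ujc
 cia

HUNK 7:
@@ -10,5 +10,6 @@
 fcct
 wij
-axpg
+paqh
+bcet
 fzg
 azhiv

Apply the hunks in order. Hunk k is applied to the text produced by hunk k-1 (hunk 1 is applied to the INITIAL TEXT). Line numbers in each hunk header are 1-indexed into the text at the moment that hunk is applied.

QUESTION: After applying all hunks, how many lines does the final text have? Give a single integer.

Answer: 15

Derivation:
Hunk 1: at line 6 remove [tviz,hkwsl,pfclj] add [fcct,wij] -> 11 lines: mug ads jlkle yitr zzukv gfyu fcct wij axpg fzg azhiv
Hunk 2: at line 2 remove [jlkle] add [win,cia] -> 12 lines: mug ads win cia yitr zzukv gfyu fcct wij axpg fzg azhiv
Hunk 3: at line 2 remove [win] add [msf,lqoxh,jzhhy] -> 14 lines: mug ads msf lqoxh jzhhy cia yitr zzukv gfyu fcct wij axpg fzg azhiv
Hunk 4: at line 5 remove [yitr,zzukv,gfyu] add [jmos] -> 12 lines: mug ads msf lqoxh jzhhy cia jmos fcct wij axpg fzg azhiv
Hunk 5: at line 1 remove [msf] add [rml,qeu] -> 13 lines: mug ads rml qeu lqoxh jzhhy cia jmos fcct wij axpg fzg azhiv
Hunk 6: at line 4 remove [lqoxh,jzhhy] add [ldyd,ykm,ujc] -> 14 lines: mug ads rml qeu ldyd ykm ujc cia jmos fcct wij axpg fzg azhiv
Hunk 7: at line 10 remove [axpg] add [paqh,bcet] -> 15 lines: mug ads rml qeu ldyd ykm ujc cia jmos fcct wij paqh bcet fzg azhiv
Final line count: 15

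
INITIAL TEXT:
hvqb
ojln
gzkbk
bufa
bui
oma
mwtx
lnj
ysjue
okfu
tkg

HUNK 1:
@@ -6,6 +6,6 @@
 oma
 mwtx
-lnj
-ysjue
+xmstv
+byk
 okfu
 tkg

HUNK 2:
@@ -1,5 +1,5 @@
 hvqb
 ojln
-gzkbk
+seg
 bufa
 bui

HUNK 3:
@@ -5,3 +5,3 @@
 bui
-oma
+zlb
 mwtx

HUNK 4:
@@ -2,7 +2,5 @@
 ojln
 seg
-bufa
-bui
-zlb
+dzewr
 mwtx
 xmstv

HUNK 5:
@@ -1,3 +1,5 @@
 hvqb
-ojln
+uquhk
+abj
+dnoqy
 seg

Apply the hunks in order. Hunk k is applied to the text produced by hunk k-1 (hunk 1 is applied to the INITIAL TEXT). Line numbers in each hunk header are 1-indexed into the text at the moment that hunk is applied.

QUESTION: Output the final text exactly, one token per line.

Hunk 1: at line 6 remove [lnj,ysjue] add [xmstv,byk] -> 11 lines: hvqb ojln gzkbk bufa bui oma mwtx xmstv byk okfu tkg
Hunk 2: at line 1 remove [gzkbk] add [seg] -> 11 lines: hvqb ojln seg bufa bui oma mwtx xmstv byk okfu tkg
Hunk 3: at line 5 remove [oma] add [zlb] -> 11 lines: hvqb ojln seg bufa bui zlb mwtx xmstv byk okfu tkg
Hunk 4: at line 2 remove [bufa,bui,zlb] add [dzewr] -> 9 lines: hvqb ojln seg dzewr mwtx xmstv byk okfu tkg
Hunk 5: at line 1 remove [ojln] add [uquhk,abj,dnoqy] -> 11 lines: hvqb uquhk abj dnoqy seg dzewr mwtx xmstv byk okfu tkg

Answer: hvqb
uquhk
abj
dnoqy
seg
dzewr
mwtx
xmstv
byk
okfu
tkg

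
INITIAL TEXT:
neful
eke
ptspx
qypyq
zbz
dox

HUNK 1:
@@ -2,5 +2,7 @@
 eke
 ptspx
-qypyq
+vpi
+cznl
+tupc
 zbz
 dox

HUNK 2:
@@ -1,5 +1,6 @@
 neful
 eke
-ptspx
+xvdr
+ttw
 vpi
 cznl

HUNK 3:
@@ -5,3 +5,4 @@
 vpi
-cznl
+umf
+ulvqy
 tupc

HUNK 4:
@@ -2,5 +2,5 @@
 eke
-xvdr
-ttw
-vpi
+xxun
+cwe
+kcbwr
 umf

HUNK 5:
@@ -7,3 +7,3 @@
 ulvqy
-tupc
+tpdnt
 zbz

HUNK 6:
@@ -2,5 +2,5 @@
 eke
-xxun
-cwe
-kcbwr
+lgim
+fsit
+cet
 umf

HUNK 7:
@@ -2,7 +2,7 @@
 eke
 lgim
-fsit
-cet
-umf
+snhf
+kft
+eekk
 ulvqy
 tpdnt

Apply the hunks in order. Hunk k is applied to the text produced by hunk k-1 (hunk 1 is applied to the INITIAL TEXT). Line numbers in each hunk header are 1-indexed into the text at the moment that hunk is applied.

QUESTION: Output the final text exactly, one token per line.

Hunk 1: at line 2 remove [qypyq] add [vpi,cznl,tupc] -> 8 lines: neful eke ptspx vpi cznl tupc zbz dox
Hunk 2: at line 1 remove [ptspx] add [xvdr,ttw] -> 9 lines: neful eke xvdr ttw vpi cznl tupc zbz dox
Hunk 3: at line 5 remove [cznl] add [umf,ulvqy] -> 10 lines: neful eke xvdr ttw vpi umf ulvqy tupc zbz dox
Hunk 4: at line 2 remove [xvdr,ttw,vpi] add [xxun,cwe,kcbwr] -> 10 lines: neful eke xxun cwe kcbwr umf ulvqy tupc zbz dox
Hunk 5: at line 7 remove [tupc] add [tpdnt] -> 10 lines: neful eke xxun cwe kcbwr umf ulvqy tpdnt zbz dox
Hunk 6: at line 2 remove [xxun,cwe,kcbwr] add [lgim,fsit,cet] -> 10 lines: neful eke lgim fsit cet umf ulvqy tpdnt zbz dox
Hunk 7: at line 2 remove [fsit,cet,umf] add [snhf,kft,eekk] -> 10 lines: neful eke lgim snhf kft eekk ulvqy tpdnt zbz dox

Answer: neful
eke
lgim
snhf
kft
eekk
ulvqy
tpdnt
zbz
dox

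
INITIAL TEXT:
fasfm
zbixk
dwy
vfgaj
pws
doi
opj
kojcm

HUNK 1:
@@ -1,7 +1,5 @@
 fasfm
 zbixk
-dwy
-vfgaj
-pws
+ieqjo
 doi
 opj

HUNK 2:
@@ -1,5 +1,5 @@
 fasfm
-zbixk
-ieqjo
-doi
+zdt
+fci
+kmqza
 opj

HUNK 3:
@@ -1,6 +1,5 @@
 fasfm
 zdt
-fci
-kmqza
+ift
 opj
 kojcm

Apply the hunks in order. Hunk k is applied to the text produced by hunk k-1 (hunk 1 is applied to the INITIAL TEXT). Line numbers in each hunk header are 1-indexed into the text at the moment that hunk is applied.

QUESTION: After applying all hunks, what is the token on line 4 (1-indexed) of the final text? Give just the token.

Hunk 1: at line 1 remove [dwy,vfgaj,pws] add [ieqjo] -> 6 lines: fasfm zbixk ieqjo doi opj kojcm
Hunk 2: at line 1 remove [zbixk,ieqjo,doi] add [zdt,fci,kmqza] -> 6 lines: fasfm zdt fci kmqza opj kojcm
Hunk 3: at line 1 remove [fci,kmqza] add [ift] -> 5 lines: fasfm zdt ift opj kojcm
Final line 4: opj

Answer: opj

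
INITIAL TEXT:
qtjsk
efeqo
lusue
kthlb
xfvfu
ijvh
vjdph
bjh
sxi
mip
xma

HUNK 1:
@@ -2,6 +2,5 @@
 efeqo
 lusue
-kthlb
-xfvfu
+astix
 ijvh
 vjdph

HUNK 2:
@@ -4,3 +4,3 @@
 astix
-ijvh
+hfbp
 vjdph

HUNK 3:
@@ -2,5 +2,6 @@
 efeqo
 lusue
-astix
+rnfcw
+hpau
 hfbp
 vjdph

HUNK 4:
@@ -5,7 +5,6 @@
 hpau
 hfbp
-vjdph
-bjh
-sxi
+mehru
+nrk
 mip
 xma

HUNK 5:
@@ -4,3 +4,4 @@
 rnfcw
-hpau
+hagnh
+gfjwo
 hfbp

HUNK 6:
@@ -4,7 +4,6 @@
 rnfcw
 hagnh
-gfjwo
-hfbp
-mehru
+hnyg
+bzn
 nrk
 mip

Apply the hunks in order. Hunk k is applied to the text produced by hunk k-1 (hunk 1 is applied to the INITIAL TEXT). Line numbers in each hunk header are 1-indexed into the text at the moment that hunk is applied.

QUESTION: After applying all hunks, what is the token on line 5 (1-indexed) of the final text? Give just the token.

Answer: hagnh

Derivation:
Hunk 1: at line 2 remove [kthlb,xfvfu] add [astix] -> 10 lines: qtjsk efeqo lusue astix ijvh vjdph bjh sxi mip xma
Hunk 2: at line 4 remove [ijvh] add [hfbp] -> 10 lines: qtjsk efeqo lusue astix hfbp vjdph bjh sxi mip xma
Hunk 3: at line 2 remove [astix] add [rnfcw,hpau] -> 11 lines: qtjsk efeqo lusue rnfcw hpau hfbp vjdph bjh sxi mip xma
Hunk 4: at line 5 remove [vjdph,bjh,sxi] add [mehru,nrk] -> 10 lines: qtjsk efeqo lusue rnfcw hpau hfbp mehru nrk mip xma
Hunk 5: at line 4 remove [hpau] add [hagnh,gfjwo] -> 11 lines: qtjsk efeqo lusue rnfcw hagnh gfjwo hfbp mehru nrk mip xma
Hunk 6: at line 4 remove [gfjwo,hfbp,mehru] add [hnyg,bzn] -> 10 lines: qtjsk efeqo lusue rnfcw hagnh hnyg bzn nrk mip xma
Final line 5: hagnh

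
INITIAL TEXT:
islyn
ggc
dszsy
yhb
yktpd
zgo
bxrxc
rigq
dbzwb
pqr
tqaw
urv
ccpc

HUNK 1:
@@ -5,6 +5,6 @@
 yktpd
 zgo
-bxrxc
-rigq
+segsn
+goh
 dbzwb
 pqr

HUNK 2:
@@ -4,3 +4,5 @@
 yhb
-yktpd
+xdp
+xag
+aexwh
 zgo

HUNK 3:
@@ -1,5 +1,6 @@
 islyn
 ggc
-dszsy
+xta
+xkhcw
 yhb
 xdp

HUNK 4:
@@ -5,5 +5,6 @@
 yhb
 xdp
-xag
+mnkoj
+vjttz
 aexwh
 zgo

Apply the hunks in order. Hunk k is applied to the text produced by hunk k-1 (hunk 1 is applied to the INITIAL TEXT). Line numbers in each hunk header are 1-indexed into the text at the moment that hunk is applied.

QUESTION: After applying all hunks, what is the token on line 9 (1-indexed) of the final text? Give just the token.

Hunk 1: at line 5 remove [bxrxc,rigq] add [segsn,goh] -> 13 lines: islyn ggc dszsy yhb yktpd zgo segsn goh dbzwb pqr tqaw urv ccpc
Hunk 2: at line 4 remove [yktpd] add [xdp,xag,aexwh] -> 15 lines: islyn ggc dszsy yhb xdp xag aexwh zgo segsn goh dbzwb pqr tqaw urv ccpc
Hunk 3: at line 1 remove [dszsy] add [xta,xkhcw] -> 16 lines: islyn ggc xta xkhcw yhb xdp xag aexwh zgo segsn goh dbzwb pqr tqaw urv ccpc
Hunk 4: at line 5 remove [xag] add [mnkoj,vjttz] -> 17 lines: islyn ggc xta xkhcw yhb xdp mnkoj vjttz aexwh zgo segsn goh dbzwb pqr tqaw urv ccpc
Final line 9: aexwh

Answer: aexwh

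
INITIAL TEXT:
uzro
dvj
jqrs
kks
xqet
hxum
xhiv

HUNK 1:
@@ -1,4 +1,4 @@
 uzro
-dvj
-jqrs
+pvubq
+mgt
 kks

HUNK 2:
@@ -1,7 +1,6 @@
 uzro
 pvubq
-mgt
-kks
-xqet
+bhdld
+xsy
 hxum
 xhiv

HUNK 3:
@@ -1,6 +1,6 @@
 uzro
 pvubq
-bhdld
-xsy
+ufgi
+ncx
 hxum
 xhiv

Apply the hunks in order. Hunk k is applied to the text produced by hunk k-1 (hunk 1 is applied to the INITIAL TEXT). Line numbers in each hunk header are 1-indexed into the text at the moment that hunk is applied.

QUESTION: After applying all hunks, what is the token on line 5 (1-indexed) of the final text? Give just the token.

Hunk 1: at line 1 remove [dvj,jqrs] add [pvubq,mgt] -> 7 lines: uzro pvubq mgt kks xqet hxum xhiv
Hunk 2: at line 1 remove [mgt,kks,xqet] add [bhdld,xsy] -> 6 lines: uzro pvubq bhdld xsy hxum xhiv
Hunk 3: at line 1 remove [bhdld,xsy] add [ufgi,ncx] -> 6 lines: uzro pvubq ufgi ncx hxum xhiv
Final line 5: hxum

Answer: hxum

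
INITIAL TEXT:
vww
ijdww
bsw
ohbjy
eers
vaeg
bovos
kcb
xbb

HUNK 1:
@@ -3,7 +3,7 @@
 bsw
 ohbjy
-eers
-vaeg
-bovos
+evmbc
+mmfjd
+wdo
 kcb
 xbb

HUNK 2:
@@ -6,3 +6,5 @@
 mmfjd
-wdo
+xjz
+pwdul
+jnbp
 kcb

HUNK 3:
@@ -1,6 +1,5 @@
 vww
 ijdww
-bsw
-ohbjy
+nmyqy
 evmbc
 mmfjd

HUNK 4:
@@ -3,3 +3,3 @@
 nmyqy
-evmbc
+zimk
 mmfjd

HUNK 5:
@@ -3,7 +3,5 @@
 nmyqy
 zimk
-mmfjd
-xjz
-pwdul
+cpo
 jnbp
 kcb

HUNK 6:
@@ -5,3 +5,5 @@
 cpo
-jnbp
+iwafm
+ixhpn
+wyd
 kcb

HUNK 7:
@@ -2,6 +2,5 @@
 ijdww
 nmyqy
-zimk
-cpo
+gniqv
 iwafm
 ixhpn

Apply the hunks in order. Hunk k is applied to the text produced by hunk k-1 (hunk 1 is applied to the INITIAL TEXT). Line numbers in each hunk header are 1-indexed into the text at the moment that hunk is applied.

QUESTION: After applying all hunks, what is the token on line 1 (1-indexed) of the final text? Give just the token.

Answer: vww

Derivation:
Hunk 1: at line 3 remove [eers,vaeg,bovos] add [evmbc,mmfjd,wdo] -> 9 lines: vww ijdww bsw ohbjy evmbc mmfjd wdo kcb xbb
Hunk 2: at line 6 remove [wdo] add [xjz,pwdul,jnbp] -> 11 lines: vww ijdww bsw ohbjy evmbc mmfjd xjz pwdul jnbp kcb xbb
Hunk 3: at line 1 remove [bsw,ohbjy] add [nmyqy] -> 10 lines: vww ijdww nmyqy evmbc mmfjd xjz pwdul jnbp kcb xbb
Hunk 4: at line 3 remove [evmbc] add [zimk] -> 10 lines: vww ijdww nmyqy zimk mmfjd xjz pwdul jnbp kcb xbb
Hunk 5: at line 3 remove [mmfjd,xjz,pwdul] add [cpo] -> 8 lines: vww ijdww nmyqy zimk cpo jnbp kcb xbb
Hunk 6: at line 5 remove [jnbp] add [iwafm,ixhpn,wyd] -> 10 lines: vww ijdww nmyqy zimk cpo iwafm ixhpn wyd kcb xbb
Hunk 7: at line 2 remove [zimk,cpo] add [gniqv] -> 9 lines: vww ijdww nmyqy gniqv iwafm ixhpn wyd kcb xbb
Final line 1: vww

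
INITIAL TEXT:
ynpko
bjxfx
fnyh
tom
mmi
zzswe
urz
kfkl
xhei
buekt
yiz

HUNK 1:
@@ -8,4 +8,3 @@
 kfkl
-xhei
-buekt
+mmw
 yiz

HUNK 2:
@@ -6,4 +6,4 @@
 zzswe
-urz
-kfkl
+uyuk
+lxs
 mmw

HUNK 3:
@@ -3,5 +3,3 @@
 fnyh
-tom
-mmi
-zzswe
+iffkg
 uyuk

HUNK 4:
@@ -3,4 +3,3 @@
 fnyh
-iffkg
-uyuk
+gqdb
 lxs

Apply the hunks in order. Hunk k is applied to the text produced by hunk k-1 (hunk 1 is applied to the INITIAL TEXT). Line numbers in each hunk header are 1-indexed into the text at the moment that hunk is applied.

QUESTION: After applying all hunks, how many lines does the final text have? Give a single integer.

Answer: 7

Derivation:
Hunk 1: at line 8 remove [xhei,buekt] add [mmw] -> 10 lines: ynpko bjxfx fnyh tom mmi zzswe urz kfkl mmw yiz
Hunk 2: at line 6 remove [urz,kfkl] add [uyuk,lxs] -> 10 lines: ynpko bjxfx fnyh tom mmi zzswe uyuk lxs mmw yiz
Hunk 3: at line 3 remove [tom,mmi,zzswe] add [iffkg] -> 8 lines: ynpko bjxfx fnyh iffkg uyuk lxs mmw yiz
Hunk 4: at line 3 remove [iffkg,uyuk] add [gqdb] -> 7 lines: ynpko bjxfx fnyh gqdb lxs mmw yiz
Final line count: 7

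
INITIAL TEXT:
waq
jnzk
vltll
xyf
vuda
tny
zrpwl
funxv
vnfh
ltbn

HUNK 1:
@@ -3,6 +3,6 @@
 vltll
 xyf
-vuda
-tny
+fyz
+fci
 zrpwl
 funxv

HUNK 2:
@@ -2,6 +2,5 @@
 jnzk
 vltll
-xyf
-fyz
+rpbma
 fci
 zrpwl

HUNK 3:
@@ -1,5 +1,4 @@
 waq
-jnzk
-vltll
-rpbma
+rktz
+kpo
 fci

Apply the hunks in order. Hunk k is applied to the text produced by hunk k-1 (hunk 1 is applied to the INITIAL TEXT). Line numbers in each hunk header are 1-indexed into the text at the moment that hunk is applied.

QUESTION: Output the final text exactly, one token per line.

Hunk 1: at line 3 remove [vuda,tny] add [fyz,fci] -> 10 lines: waq jnzk vltll xyf fyz fci zrpwl funxv vnfh ltbn
Hunk 2: at line 2 remove [xyf,fyz] add [rpbma] -> 9 lines: waq jnzk vltll rpbma fci zrpwl funxv vnfh ltbn
Hunk 3: at line 1 remove [jnzk,vltll,rpbma] add [rktz,kpo] -> 8 lines: waq rktz kpo fci zrpwl funxv vnfh ltbn

Answer: waq
rktz
kpo
fci
zrpwl
funxv
vnfh
ltbn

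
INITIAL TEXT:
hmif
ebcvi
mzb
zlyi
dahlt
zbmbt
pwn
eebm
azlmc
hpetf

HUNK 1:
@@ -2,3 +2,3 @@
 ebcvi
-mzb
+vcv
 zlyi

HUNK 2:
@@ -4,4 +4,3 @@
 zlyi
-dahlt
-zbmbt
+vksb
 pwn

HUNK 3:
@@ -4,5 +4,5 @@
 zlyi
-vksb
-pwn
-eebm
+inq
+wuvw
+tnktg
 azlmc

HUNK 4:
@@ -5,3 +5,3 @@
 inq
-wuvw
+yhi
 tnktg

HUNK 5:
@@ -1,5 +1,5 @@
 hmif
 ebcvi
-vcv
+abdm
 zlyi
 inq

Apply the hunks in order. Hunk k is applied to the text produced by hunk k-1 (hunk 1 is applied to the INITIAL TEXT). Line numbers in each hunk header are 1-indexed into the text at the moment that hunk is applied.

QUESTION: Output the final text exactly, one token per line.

Answer: hmif
ebcvi
abdm
zlyi
inq
yhi
tnktg
azlmc
hpetf

Derivation:
Hunk 1: at line 2 remove [mzb] add [vcv] -> 10 lines: hmif ebcvi vcv zlyi dahlt zbmbt pwn eebm azlmc hpetf
Hunk 2: at line 4 remove [dahlt,zbmbt] add [vksb] -> 9 lines: hmif ebcvi vcv zlyi vksb pwn eebm azlmc hpetf
Hunk 3: at line 4 remove [vksb,pwn,eebm] add [inq,wuvw,tnktg] -> 9 lines: hmif ebcvi vcv zlyi inq wuvw tnktg azlmc hpetf
Hunk 4: at line 5 remove [wuvw] add [yhi] -> 9 lines: hmif ebcvi vcv zlyi inq yhi tnktg azlmc hpetf
Hunk 5: at line 1 remove [vcv] add [abdm] -> 9 lines: hmif ebcvi abdm zlyi inq yhi tnktg azlmc hpetf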